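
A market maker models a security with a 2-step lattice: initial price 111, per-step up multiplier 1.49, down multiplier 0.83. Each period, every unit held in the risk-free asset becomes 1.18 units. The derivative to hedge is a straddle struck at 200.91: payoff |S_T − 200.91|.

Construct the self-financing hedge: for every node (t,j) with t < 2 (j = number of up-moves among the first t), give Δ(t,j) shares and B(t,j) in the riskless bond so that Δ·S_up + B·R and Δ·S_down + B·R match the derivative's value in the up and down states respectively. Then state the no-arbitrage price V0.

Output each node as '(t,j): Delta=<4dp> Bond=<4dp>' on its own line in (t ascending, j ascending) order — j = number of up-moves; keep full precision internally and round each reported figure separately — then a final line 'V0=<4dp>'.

Under the risk-neutral measure, an up-move has probability p* = (R−d)/(u−d) = 0.5303 and values discount at R = 1.18.
Terminal payoffs: V(2,0)=124.4421, V(2,1)=63.6363, V(2,2)=45.5211
  t=1,j=0: stock 92.1300 → up 137.2737 (V=63.6363), down 76.4679 (V=124.4421). Price 78.1327; hedge Δ=-1.0000, bond B=170.2627.
  t=1,j=1: stock 165.3900 → up 246.4311 (V=45.5211), down 137.2737 (V=63.6363). Price 45.7879; hedge Δ=-0.1660, bond B=73.2352.
  t=0,j=0: stock 111.0000 → up 165.3900 (V=45.7879), down 92.1300 (V=78.1327). Price 51.6781; hedge Δ=-0.4415, bond B=100.6854.
The time-0 hedge costs 51.6781, which is the no-arbitrage price.

(0,0): Delta=-0.4415 Bond=100.6854
(1,0): Delta=-1.0000 Bond=170.2627
(1,1): Delta=-0.1660 Bond=73.2352
V0=51.6781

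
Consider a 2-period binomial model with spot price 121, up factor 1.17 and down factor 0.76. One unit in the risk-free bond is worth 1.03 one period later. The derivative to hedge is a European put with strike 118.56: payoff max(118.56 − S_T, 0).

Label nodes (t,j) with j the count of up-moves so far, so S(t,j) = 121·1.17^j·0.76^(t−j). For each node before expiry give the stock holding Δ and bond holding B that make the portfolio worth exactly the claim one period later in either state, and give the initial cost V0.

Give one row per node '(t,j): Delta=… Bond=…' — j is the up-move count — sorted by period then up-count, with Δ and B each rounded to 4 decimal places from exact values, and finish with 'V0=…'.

No-arbitrage ⇒ martingale measure with p* = (R−d)/(u−d) = 0.6585.
At expiry t=2: V(2,0)=48.6704, V(2,1)=10.9668, V(2,2)=0.0000
Node (1,0) S=91.9600: V=(p*·10.9668+(1−p*)·48.6704)/1.03=23.1468; Δ=(10.9668−48.6704)/(107.5932−69.8896)=-1.0000; B=V−Δ·S=115.1068
Node (1,1) S=141.5700: V=(p*·0.0000+(1−p*)·10.9668)/1.03=3.6357; Δ=(0.0000−10.9668)/(165.6369−107.5932)=-0.1889; B=V−Δ·S=30.3840
Node (0,0) S=121.0000: V=(p*·3.6357+(1−p*)·23.1468)/1.03=9.9981; Δ=(3.6357−23.1468)/(141.5700−91.9600)=-0.3933; B=V−Δ·S=57.5861
Root portfolio cost Δ·121+B reproduces V0=9.9981.

(0,0): Delta=-0.3933 Bond=57.5861
(1,0): Delta=-1.0000 Bond=115.1068
(1,1): Delta=-0.1889 Bond=30.3840
V0=9.9981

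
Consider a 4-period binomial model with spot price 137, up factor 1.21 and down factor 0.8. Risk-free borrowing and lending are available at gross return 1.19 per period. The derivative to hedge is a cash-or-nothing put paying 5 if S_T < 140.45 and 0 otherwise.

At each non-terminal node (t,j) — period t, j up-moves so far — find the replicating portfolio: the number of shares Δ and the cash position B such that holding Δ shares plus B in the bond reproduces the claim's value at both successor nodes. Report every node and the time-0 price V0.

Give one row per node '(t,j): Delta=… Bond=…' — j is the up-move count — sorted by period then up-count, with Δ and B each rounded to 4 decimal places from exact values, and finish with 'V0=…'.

(0,0): Delta=-0.0070 Bond=0.9916
(1,0): Delta=-0.0711 Bond=8.2055
(1,1): Delta=-0.0048 Bond=0.8197
(2,0): Delta=0.0000 Bond=3.5308
(2,1): Delta=-0.0735 Bond=10.0842
(2,2): Delta=-0.0025 Bond=0.5083
(3,0): Delta=0.0000 Bond=4.2017
(3,1): Delta=0.0000 Bond=4.2017
(3,2): Delta=-0.0760 Bond=12.4001
(3,3): Delta=0.0000 Bond=0.0000
V0=0.0333

The replicating-portfolio and risk-neutral prices coincide; use p* = (1.19−0.8)/(1.21−0.8) = 0.9512 for the latter.
Terminal payoffs: V(4,0)=5.0000, V(4,1)=5.0000, V(4,2)=5.0000, V(4,3)=0.0000, V(4,4)=0.0000
Node (3,0) S=70.1440: V=(p*·5.0000+(1−p*)·5.0000)/1.19=4.2017; Δ=(5.0000−5.0000)/(84.8742−56.1152)=0.0000; B=V−Δ·S=4.2017
Node (3,1) S=106.0928: V=(p*·5.0000+(1−p*)·5.0000)/1.19=4.2017; Δ=(5.0000−5.0000)/(128.3723−84.8742)=0.0000; B=V−Δ·S=4.2017
Node (3,2) S=160.4654: V=(p*·0.0000+(1−p*)·5.0000)/1.19=0.2050; Δ=(0.0000−5.0000)/(194.1631−128.3723)=-0.0760; B=V−Δ·S=12.4001
Node (3,3) S=242.7039: V=(p*·0.0000+(1−p*)·0.0000)/1.19=0.0000; Δ=(0.0000−0.0000)/(293.6717−194.1631)=0.0000; B=V−Δ·S=0.0000
Node (2,0) S=87.6800: V=(p*·4.2017+(1−p*)·4.2017)/1.19=3.5308; Δ=(4.2017−4.2017)/(106.0928−70.1440)=0.0000; B=V−Δ·S=3.5308
Node (2,1) S=132.6160: V=(p*·0.2050+(1−p*)·4.2017)/1.19=0.3361; Δ=(0.2050−4.2017)/(160.4654−106.0928)=-0.0735; B=V−Δ·S=10.0842
Node (2,2) S=200.5817: V=(p*·0.0000+(1−p*)·0.2050)/1.19=0.0084; Δ=(0.0000−0.2050)/(242.7039−160.4654)=-0.0025; B=V−Δ·S=0.5083
Node (1,0) S=109.6000: V=(p*·0.3361+(1−p*)·3.5308)/1.19=0.4134; Δ=(0.3361−3.5308)/(132.6160−87.6800)=-0.0711; B=V−Δ·S=8.2055
Node (1,1) S=165.7700: V=(p*·0.0084+(1−p*)·0.3361)/1.19=0.0205; Δ=(0.0084−0.3361)/(200.5817−132.6160)=-0.0048; B=V−Δ·S=0.8197
Node (0,0) S=137.0000: V=(p*·0.0205+(1−p*)·0.4134)/1.19=0.0333; Δ=(0.0205−0.4134)/(165.7700−109.6000)=-0.0070; B=V−Δ·S=0.9916
The time-0 hedge costs 0.0333, which is the no-arbitrage price.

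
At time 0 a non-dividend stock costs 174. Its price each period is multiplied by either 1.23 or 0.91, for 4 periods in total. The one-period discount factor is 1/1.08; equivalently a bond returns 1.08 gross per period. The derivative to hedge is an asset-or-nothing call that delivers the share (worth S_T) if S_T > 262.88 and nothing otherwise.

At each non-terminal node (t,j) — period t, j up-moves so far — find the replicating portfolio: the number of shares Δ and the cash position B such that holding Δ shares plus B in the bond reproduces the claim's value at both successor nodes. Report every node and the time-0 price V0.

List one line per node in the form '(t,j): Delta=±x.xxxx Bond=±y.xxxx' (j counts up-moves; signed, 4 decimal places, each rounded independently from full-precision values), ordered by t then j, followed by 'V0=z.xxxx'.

Since d<R<u, set p* = (R−d)/(u−d) = 0.5313; price each node as the discounted p*-expectation of its children.
Terminal payoffs: V(4,0)=0.0000, V(4,1)=0.0000, V(4,2)=0.0000, V(4,3)=294.6497, V(4,4)=398.2628
(3,0): S=131.1214. Δ = (V_up−V_dn)/(S_up−S_dn) = (0.0000−0.0000)/(161.2793−119.3204) = 0.0000. V = [p*·0.0000 + (1−p*)·0.0000]/1.08 = 0.0000. B = V − Δ·S = 0.0000.
(3,1): S=177.2300. Δ = (V_up−V_dn)/(S_up−S_dn) = (0.0000−0.0000)/(217.9929−161.2793) = 0.0000. V = [p*·0.0000 + (1−p*)·0.0000]/1.08 = 0.0000. B = V − Δ·S = 0.0000.
(3,2): S=239.5526. Δ = (V_up−V_dn)/(S_up−S_dn) = (294.6497−0.0000)/(294.6497−217.9929) = 3.8438. V = [p*·294.6497 + (1−p*)·0.0000]/1.08 = 144.9376. B = V − Δ·S = -775.8426.
(3,3): S=323.7909. Δ = (V_up−V_dn)/(S_up−S_dn) = (398.2628−294.6497)/(398.2628−294.6497) = 1.0000. V = [p*·398.2628 + (1−p*)·294.6497]/1.08 = 323.7909. B = V − Δ·S = 0.0000.
(2,0): S=144.0894. Δ = (V_up−V_dn)/(S_up−S_dn) = (0.0000−0.0000)/(177.2300−131.1214) = 0.0000. V = [p*·0.0000 + (1−p*)·0.0000]/1.08 = 0.0000. B = V − Δ·S = 0.0000.
(2,1): S=194.7582. Δ = (V_up−V_dn)/(S_up−S_dn) = (144.9376−0.0000)/(239.5526−177.2300) = 2.3256. V = [p*·144.9376 + (1−p*)·0.0000]/1.08 = 71.2946. B = V − Δ·S = -381.6355.
(2,2): S=263.2446. Δ = (V_up−V_dn)/(S_up−S_dn) = (323.7909−144.9376)/(323.7909−239.5526) = 2.1232. V = [p*·323.7909 + (1−p*)·144.9376]/1.08 = 222.1791. B = V − Δ·S = -336.7372.
(1,0): S=158.3400. Δ = (V_up−V_dn)/(S_up−S_dn) = (71.2946−0.0000)/(194.7582−144.0894) = 1.4071. V = [p*·71.2946 + (1−p*)·0.0000]/1.08 = 35.0697. B = V − Δ·S = -187.7258.
(1,1): S=214.0200. Δ = (V_up−V_dn)/(S_up−S_dn) = (222.1791−71.2946)/(263.2446−194.7582) = 2.2031. V = [p*·222.1791 + (1−p*)·71.2946]/1.08 = 140.2333. B = V − Δ·S = -331.2809.
(0,0): S=174.0000. Δ = (V_up−V_dn)/(S_up−S_dn) = (140.2333−35.0697)/(214.0200−158.3400) = 1.8887. V = [p*·140.2333 + (1−p*)·35.0697]/1.08 = 84.2017. B = V − Δ·S = -244.4347.
Self-financing check: at every node Δ·S+B equals the discounted successor values.

(0,0): Delta=1.8887 Bond=-244.4347
(1,0): Delta=1.4071 Bond=-187.7258
(1,1): Delta=2.2031 Bond=-331.2809
(2,0): Delta=0.0000 Bond=0.0000
(2,1): Delta=2.3256 Bond=-381.6355
(2,2): Delta=2.1232 Bond=-336.7372
(3,0): Delta=0.0000 Bond=0.0000
(3,1): Delta=0.0000 Bond=0.0000
(3,2): Delta=3.8438 Bond=-775.8426
(3,3): Delta=1.0000 Bond=0.0000
V0=84.2017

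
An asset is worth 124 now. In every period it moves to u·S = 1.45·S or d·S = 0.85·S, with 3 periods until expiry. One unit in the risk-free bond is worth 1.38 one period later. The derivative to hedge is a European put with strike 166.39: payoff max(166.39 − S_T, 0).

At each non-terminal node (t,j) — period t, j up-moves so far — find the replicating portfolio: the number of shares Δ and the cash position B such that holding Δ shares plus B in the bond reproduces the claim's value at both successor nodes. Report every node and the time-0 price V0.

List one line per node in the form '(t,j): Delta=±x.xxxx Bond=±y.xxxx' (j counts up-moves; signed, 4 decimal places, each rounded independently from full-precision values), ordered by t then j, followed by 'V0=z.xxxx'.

(0,0): Delta=-0.0582 Bond=7.7767
(1,0): Delta=-0.4411 Bond=51.0903
(1,1): Delta=-0.0286 Bond=5.4015
(2,0): Delta=-1.0000 Bond=120.5725
(2,1): Delta=-0.3979 Bond=63.8919
(2,2): Delta=0.0000 Bond=0.0000
V0=0.5553

No-arbitrage ⇒ martingale measure with p* = (R−d)/(u−d) = 0.8833.
At expiry t=3: V(3,0)=90.2385, V(3,1)=36.4845, V(3,2)=0.0000, V(3,3)=0.0000
(2,0): S=89.5900. Δ = (V_up−V_dn)/(S_up−S_dn) = (36.4845−90.2385)/(129.9055−76.1515) = -1.0000. V = [p*·36.4845 + (1−p*)·90.2385]/1.38 = 30.9825. B = V − Δ·S = 120.5725.
(2,1): S=152.8300. Δ = (V_up−V_dn)/(S_up−S_dn) = (0.0000−36.4845)/(221.6035−129.9055) = -0.3979. V = [p*·0.0000 + (1−p*)·36.4845]/1.38 = 3.0844. B = V − Δ·S = 63.8919.
(2,2): S=260.7100. Δ = (V_up−V_dn)/(S_up−S_dn) = (0.0000−0.0000)/(378.0295−221.6035) = 0.0000. V = [p*·0.0000 + (1−p*)·0.0000]/1.38 = 0.0000. B = V − Δ·S = 0.0000.
(1,0): S=105.4000. Δ = (V_up−V_dn)/(S_up−S_dn) = (3.0844−30.9825)/(152.8300−89.5900) = -0.4411. V = [p*·3.0844 + (1−p*)·30.9825]/1.38 = 4.5936. B = V − Δ·S = 51.0903.
(1,1): S=179.8000. Δ = (V_up−V_dn)/(S_up−S_dn) = (0.0000−3.0844)/(260.7100−152.8300) = -0.0286. V = [p*·0.0000 + (1−p*)·3.0844]/1.38 = 0.2608. B = V − Δ·S = 5.4015.
(0,0): S=124.0000. Δ = (V_up−V_dn)/(S_up−S_dn) = (0.2608−4.5936)/(179.8000−105.4000) = -0.0582. V = [p*·0.2608 + (1−p*)·4.5936]/1.38 = 0.5553. B = V − Δ·S = 7.7767.
Self-financing check: at every node Δ·S+B equals the discounted successor values.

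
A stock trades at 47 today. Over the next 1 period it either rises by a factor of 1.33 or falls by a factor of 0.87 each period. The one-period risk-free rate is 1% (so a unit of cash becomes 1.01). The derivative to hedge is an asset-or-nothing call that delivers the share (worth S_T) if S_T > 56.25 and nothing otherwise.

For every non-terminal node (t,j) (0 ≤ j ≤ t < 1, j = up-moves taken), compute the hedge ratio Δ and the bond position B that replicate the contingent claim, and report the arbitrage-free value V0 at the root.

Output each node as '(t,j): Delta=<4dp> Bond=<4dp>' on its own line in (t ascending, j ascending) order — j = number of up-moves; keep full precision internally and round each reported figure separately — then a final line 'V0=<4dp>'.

No-arbitrage ⇒ martingale measure with p* = (R−d)/(u−d) = 0.3043.
Payoff layer (t=1): V(1,0)=0.0000, V(1,1)=62.5100
Node (0,0) S=47.0000: V=(p*·62.5100+(1−p*)·0.0000)/1.01=18.8364; Δ=(62.5100−0.0000)/(62.5100−40.8900)=2.8913; B=V−Δ·S=-117.0549
The time-0 hedge costs 18.8364, which is the no-arbitrage price.

(0,0): Delta=2.8913 Bond=-117.0549
V0=18.8364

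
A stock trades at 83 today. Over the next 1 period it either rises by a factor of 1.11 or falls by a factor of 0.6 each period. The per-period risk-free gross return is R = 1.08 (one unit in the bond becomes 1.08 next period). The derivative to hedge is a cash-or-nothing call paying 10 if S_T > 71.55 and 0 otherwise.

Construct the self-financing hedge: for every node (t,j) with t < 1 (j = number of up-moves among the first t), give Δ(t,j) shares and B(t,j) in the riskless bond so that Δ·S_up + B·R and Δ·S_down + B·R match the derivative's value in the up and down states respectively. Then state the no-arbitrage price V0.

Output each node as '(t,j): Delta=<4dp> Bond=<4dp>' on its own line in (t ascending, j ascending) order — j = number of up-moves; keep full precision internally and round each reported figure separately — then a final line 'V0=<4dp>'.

(0,0): Delta=0.2362 Bond=-10.8932
V0=8.7146

No-arbitrage ⇒ martingale measure with p* = (R−d)/(u−d) = 0.9412.
Terminal values V(1,·): V(1,0)=0.0000, V(1,1)=10.0000
(0,0): S=83.0000. Δ = (V_up−V_dn)/(S_up−S_dn) = (10.0000−0.0000)/(92.1300−49.8000) = 0.2362. V = [p*·10.0000 + (1−p*)·0.0000]/1.08 = 8.7146. B = V − Δ·S = -10.8932.
The time-0 hedge costs 8.7146, which is the no-arbitrage price.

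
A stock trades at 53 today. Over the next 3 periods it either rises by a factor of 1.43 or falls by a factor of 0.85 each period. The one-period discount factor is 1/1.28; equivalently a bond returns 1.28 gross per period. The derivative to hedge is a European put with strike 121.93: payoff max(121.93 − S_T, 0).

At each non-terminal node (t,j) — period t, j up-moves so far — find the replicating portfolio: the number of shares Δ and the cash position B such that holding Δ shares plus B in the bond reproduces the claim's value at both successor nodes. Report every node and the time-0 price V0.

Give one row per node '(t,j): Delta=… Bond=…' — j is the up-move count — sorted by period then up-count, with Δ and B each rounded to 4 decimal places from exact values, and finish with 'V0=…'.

Since d<R<u, set p* = (R−d)/(u−d) = 0.7414; price each node as the discounted p*-expectation of its children.
Payoff layer (t=3): V(3,0)=89.3814, V(3,1)=67.1717, V(3,2)=29.8073, V(3,3)=0.0000
  t=2,j=0: stock 38.2925 → up 54.7583 (V=67.1717), down 32.5486 (V=89.3814). Price 56.9653; hedge Δ=-1.0000, bond B=95.2578.
  t=2,j=1: stock 64.4215 → up 92.1227 (V=29.8073), down 54.7583 (V=67.1717). Price 30.8363; hedge Δ=-1.0000, bond B=95.2578.
  t=2,j=2: stock 108.3797 → up 154.9830 (V=0.0000), down 92.1227 (V=29.8073). Price 6.0225; hedge Δ=-0.4742, bond B=57.4143.
  t=1,j=0: stock 45.0500 → up 64.4215 (V=30.8363), down 38.2925 (V=56.9653). Price 29.3702; hedge Δ=-1.0000, bond B=74.4202.
  t=1,j=1: stock 75.7900 → up 108.3797 (V=6.0225), down 64.4215 (V=30.8363). Price 9.7186; hedge Δ=-0.5645, bond B=52.5011.
  t=0,j=0: stock 53.0000 → up 75.7900 (V=9.7186), down 45.0500 (V=29.3702). Price 11.5632; hedge Δ=-0.6393, bond B=45.4452.
Check: Δ(0,0)·S0 + B(0,0) = 11.5632 = V0.

(0,0): Delta=-0.6393 Bond=45.4452
(1,0): Delta=-1.0000 Bond=74.4202
(1,1): Delta=-0.5645 Bond=52.5011
(2,0): Delta=-1.0000 Bond=95.2578
(2,1): Delta=-1.0000 Bond=95.2578
(2,2): Delta=-0.4742 Bond=57.4143
V0=11.5632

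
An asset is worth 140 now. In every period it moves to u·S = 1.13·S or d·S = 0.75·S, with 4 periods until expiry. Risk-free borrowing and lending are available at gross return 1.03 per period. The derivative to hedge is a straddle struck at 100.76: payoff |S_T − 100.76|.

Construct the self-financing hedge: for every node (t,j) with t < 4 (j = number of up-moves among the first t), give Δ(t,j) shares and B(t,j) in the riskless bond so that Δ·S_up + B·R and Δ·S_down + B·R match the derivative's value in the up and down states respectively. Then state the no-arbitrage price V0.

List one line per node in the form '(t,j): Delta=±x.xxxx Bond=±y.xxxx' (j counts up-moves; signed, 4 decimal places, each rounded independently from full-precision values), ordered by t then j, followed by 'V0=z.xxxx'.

Risk-neutral probability p* = (R−d)/(u−d) = (1.03−0.75)/(1.13−0.75) = 0.7368.
Terminal payoffs: V(4,0)=56.4631, V(4,1)=34.0194, V(4,2)=0.2041, V(4,3)=50.7442, V(4,4)=127.5063
Node (3,0) S=59.0625: V=(p*·34.0194+(1−p*)·56.4631)/1.03=38.7627; Δ=(34.0194−56.4631)/(66.7406−44.2969)=-1.0000; B=V−Δ·S=97.8252
Node (3,1) S=88.9875: V=(p*·0.2041+(1−p*)·34.0194)/1.03=8.8377; Δ=(0.2041−34.0194)/(100.5559−66.7406)=-1.0000; B=V−Δ·S=97.8252
Node (3,2) S=134.0745: V=(p*·50.7442+(1−p*)·0.2041)/1.03=36.3536; Δ=(50.7442−0.2041)/(151.5042−100.5559)=0.9920; B=V−Δ·S=-96.6466
Node (3,3) S=202.0056: V=(p*·127.5063+(1−p*)·50.7442)/1.03=104.1803; Δ=(127.5063−50.7442)/(228.2663−151.5042)=1.0000; B=V−Δ·S=-97.8252
Node (2,0) S=78.7500: V=(p*·8.8377+(1−p*)·38.7627)/1.03=16.2260; Δ=(8.8377−38.7627)/(88.9875−59.0625)=-1.0000; B=V−Δ·S=94.9760
Node (2,1) S=118.6500: V=(p*·36.3536+(1−p*)·8.8377)/1.03=28.2646; Δ=(36.3536−8.8377)/(134.0745−88.9875)=0.6103; B=V−Δ·S=-44.1454
Node (2,2) S=178.7660: V=(p*·104.1803+(1−p*)·36.3536)/1.03=83.8167; Δ=(104.1803−36.3536)/(202.0056−134.0745)=0.9985; B=V−Δ·S=-94.6748
Node (1,0) S=105.0000: V=(p*·28.2646+(1−p*)·16.2260)/1.03=24.3656; Δ=(28.2646−16.2260)/(118.6500−78.7500)=0.3017; B=V−Δ·S=-7.3151
Node (1,1) S=158.2000: V=(p*·83.8167+(1−p*)·28.2646)/1.03=67.1823; Δ=(83.8167−28.2646)/(178.7660−118.6500)=0.9241; B=V−Δ·S=-79.0074
Node (0,0) S=140.0000: V=(p*·67.1823+(1−p*)·24.3656)/1.03=54.2861; Δ=(67.1823−24.3656)/(158.2000−105.0000)=0.8048; B=V−Δ·S=-58.3893
Self-financing check: at every node Δ·S+B equals the discounted successor values.

(0,0): Delta=0.8048 Bond=-58.3893
(1,0): Delta=0.3017 Bond=-7.3151
(1,1): Delta=0.9241 Bond=-79.0074
(2,0): Delta=-1.0000 Bond=94.9760
(2,1): Delta=0.6103 Bond=-44.1454
(2,2): Delta=0.9985 Bond=-94.6748
(3,0): Delta=-1.0000 Bond=97.8252
(3,1): Delta=-1.0000 Bond=97.8252
(3,2): Delta=0.9920 Bond=-96.6466
(3,3): Delta=1.0000 Bond=-97.8252
V0=54.2861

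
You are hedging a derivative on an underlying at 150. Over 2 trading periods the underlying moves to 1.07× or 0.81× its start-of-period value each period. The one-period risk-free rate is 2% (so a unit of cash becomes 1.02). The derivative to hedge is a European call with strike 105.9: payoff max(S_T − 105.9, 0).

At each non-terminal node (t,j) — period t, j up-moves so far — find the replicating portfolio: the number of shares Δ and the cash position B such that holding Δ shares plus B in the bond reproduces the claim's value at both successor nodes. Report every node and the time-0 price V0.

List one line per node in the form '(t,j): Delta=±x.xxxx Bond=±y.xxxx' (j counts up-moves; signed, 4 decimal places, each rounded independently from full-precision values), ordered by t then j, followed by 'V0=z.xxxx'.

No-arbitrage ⇒ martingale measure with p* = (R−d)/(u−d) = 0.8077.
Payoff layer (t=2): V(2,0)=0.0000, V(2,1)=24.1050, V(2,2)=65.8350
(1,0): S=121.5000. Δ = (V_up−V_dn)/(S_up−S_dn) = (24.1050−0.0000)/(130.0050−98.4150) = 0.7631. V = [p*·24.1050 + (1−p*)·0.0000]/1.02 = 19.0877. B = V − Δ·S = -73.6239.
(1,1): S=160.5000. Δ = (V_up−V_dn)/(S_up−S_dn) = (65.8350−24.1050)/(171.7350−130.0050) = 1.0000. V = [p*·65.8350 + (1−p*)·24.1050]/1.02 = 56.6765. B = V − Δ·S = -103.8235.
(0,0): S=150.0000. Δ = (V_up−V_dn)/(S_up−S_dn) = (56.6765−19.0877)/(160.5000−121.5000) = 0.9638. V = [p*·56.6765 + (1−p*)·19.0877]/1.02 = 48.4783. B = V − Δ·S = -96.0940.
Self-financing check: at every node Δ·S+B equals the discounted successor values.

(0,0): Delta=0.9638 Bond=-96.0940
(1,0): Delta=0.7631 Bond=-73.6239
(1,1): Delta=1.0000 Bond=-103.8235
V0=48.4783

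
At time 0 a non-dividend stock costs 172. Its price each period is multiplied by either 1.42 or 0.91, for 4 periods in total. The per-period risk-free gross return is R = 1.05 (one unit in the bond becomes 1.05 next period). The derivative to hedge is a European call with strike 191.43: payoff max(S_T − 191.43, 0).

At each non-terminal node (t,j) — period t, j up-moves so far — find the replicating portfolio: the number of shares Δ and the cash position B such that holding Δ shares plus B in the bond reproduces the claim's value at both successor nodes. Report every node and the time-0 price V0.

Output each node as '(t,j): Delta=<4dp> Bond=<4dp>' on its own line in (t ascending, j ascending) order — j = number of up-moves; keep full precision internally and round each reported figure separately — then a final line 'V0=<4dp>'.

(0,0): Delta=0.7199 Bond=-90.0267
(1,0): Delta=0.5713 Bond=-71.2592
(1,1): Delta=0.9717 Bond=-156.0246
(2,0): Delta=0.3447 Bond=-42.5491
(2,1): Delta=0.9550 Bond=-160.1151
(2,2): Delta=1.0000 Bond=-173.6327
(3,0): Delta=0.0000 Bond=0.0000
(3,1): Delta=0.9285 Bond=-162.7503
(3,2): Delta=1.0000 Bond=-182.3143
(3,3): Delta=1.0000 Bond=-182.3143
V0=33.8023

The replicating-portfolio and risk-neutral prices coincide; use p* = (1.05−0.91)/(1.42−0.91) = 0.2745 for the latter.
Terminal payoffs: V(4,0)=0.0000, V(4,1)=0.0000, V(4,2)=95.7723, V(4,3)=256.7318, V(4,4)=507.8995
  t=3,j=0: stock 129.6142 → up 184.0522 (V=0.0000), down 117.9489 (V=0.0000). Price 0.0000; hedge Δ=0.0000, bond B=0.0000.
  t=3,j=1: stock 202.2551 → up 287.2023 (V=95.7723), down 184.0522 (V=0.0000). Price 25.0385; hedge Δ=0.9285, bond B=-162.7503.
  t=3,j=2: stock 315.6069 → up 448.1618 (V=256.7318), down 287.2023 (V=95.7723). Price 133.2926; hedge Δ=1.0000, bond B=-182.3143.
  t=3,j=3: stock 492.4855 → up 699.3295 (V=507.8995), down 448.1618 (V=256.7318). Price 310.1713; hedge Δ=1.0000, bond B=-182.3143.
  t=2,j=0: stock 142.4332 → up 202.2551 (V=25.0385), down 129.6142 (V=0.0000). Price 6.5460; hedge Δ=0.3447, bond B=-42.5491.
  t=2,j=1: stock 222.2584 → up 315.6069 (V=133.2926), down 202.2551 (V=25.0385). Price 52.1479; hedge Δ=0.9550, bond B=-160.1151.
  t=2,j=2: stock 346.8208 → up 492.4855 (V=310.1713), down 315.6069 (V=133.2926). Price 173.1881; hedge Δ=1.0000, bond B=-173.6327.
  t=1,j=0: stock 156.5200 → up 222.2584 (V=52.1479), down 142.4332 (V=6.5460). Price 18.1564; hedge Δ=0.5713, bond B=-71.2592.
  t=1,j=1: stock 244.2400 → up 346.8208 (V=173.1881), down 222.2584 (V=52.1479). Price 81.3092; hedge Δ=0.9717, bond B=-156.0246.
  t=0,j=0: stock 172.0000 → up 244.2400 (V=81.3092), down 156.5200 (V=18.1564). Price 33.8023; hedge Δ=0.7199, bond B=-90.0267.
Each (Δ,B) replicates both successor values, so the strategy is self-financing and V0 is arbitrage-free.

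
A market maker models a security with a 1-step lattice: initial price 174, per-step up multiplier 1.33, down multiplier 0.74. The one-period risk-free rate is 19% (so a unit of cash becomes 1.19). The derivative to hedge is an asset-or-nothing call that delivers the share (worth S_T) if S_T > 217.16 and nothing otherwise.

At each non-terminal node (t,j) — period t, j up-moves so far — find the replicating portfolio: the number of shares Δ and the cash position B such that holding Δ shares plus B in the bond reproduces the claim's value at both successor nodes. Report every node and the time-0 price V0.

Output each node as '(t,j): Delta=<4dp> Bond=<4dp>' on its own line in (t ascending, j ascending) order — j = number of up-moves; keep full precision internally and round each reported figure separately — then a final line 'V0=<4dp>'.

(0,0): Delta=2.2542 Bond=-243.9123
V0=148.3250

Since d<R<u, set p* = (R−d)/(u−d) = 0.7627; price each node as the discounted p*-expectation of its children.
At expiry t=1: V(1,0)=0.0000, V(1,1)=231.4200
  t=0,j=0: stock 174.0000 → up 231.4200 (V=231.4200), down 128.7600 (V=0.0000). Price 148.3250; hedge Δ=2.2542, bond B=-243.9123.
Root portfolio cost Δ·174+B reproduces V0=148.3250.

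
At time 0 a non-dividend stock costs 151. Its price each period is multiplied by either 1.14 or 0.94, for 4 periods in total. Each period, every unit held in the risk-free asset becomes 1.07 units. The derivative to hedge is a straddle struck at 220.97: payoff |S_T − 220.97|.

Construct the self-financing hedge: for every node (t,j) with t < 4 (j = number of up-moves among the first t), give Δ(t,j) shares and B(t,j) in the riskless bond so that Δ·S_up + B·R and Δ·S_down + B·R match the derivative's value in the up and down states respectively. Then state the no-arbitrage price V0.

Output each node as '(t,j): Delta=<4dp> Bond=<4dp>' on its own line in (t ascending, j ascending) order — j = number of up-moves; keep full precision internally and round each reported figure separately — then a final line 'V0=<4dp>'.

(0,0): Delta=-0.4943 Bond=101.4935
(1,0): Delta=-1.0000 Bond=180.3773
(1,1): Delta=-0.2698 Bond=69.9476
(2,0): Delta=-1.0000 Bond=193.0038
(2,1): Delta=-1.0000 Bond=193.0038
(2,2): Delta=0.0544 Bond=11.2195
(3,0): Delta=-1.0000 Bond=206.5140
(3,1): Delta=-1.0000 Bond=206.5140
(3,2): Delta=-1.0000 Bond=206.5140
(3,3): Delta=0.5226 Bond=-92.7309
V0=26.8545

Risk-neutral probability p* = (R−d)/(u−d) = (1.07−0.94)/(1.14−0.94) = 0.6500.
Terminal payoffs: V(4,0)=103.0769, V(4,1)=77.9933, V(4,2)=47.5727, V(4,3)=10.6796, V(4,4)=34.0630
  t=3,j=0: stock 125.4182 → up 142.9767 (V=77.9933), down 117.8931 (V=103.0769). Price 81.0958; hedge Δ=-1.0000, bond B=206.5140.
  t=3,j=1: stock 152.1029 → up 173.3973 (V=47.5727), down 142.9767 (V=77.9933). Price 54.4111; hedge Δ=-1.0000, bond B=206.5140.
  t=3,j=2: stock 184.4652 → up 210.2904 (V=10.6796), down 173.3973 (V=47.5727). Price 22.0488; hedge Δ=-1.0000, bond B=206.5140.
  t=3,j=3: stock 223.7131 → up 255.0330 (V=34.0630), down 210.2904 (V=10.6796). Price 24.1858; hedge Δ=0.5226, bond B=-92.7309.
  t=2,j=0: stock 133.4236 → up 152.1029 (V=54.4111), down 125.4182 (V=81.0958). Price 59.5802; hedge Δ=-1.0000, bond B=193.0038.
  t=2,j=1: stock 161.8116 → up 184.4652 (V=22.0488), down 152.1029 (V=54.4111). Price 31.1922; hedge Δ=-1.0000, bond B=193.0038.
  t=2,j=2: stock 196.2396 → up 223.7131 (V=24.1858), down 184.4652 (V=22.0488). Price 21.9045; hedge Δ=0.0544, bond B=11.2195.
  t=1,j=0: stock 141.9400 → up 161.8116 (V=31.1922), down 133.4236 (V=59.5802). Price 38.4373; hedge Δ=-1.0000, bond B=180.3773.
  t=1,j=1: stock 172.1400 → up 196.2396 (V=21.9045), down 161.8116 (V=31.1922). Price 23.5095; hedge Δ=-0.2698, bond B=69.9476.
  t=0,j=0: stock 151.0000 → up 172.1400 (V=23.5095), down 141.9400 (V=38.4373). Price 26.8545; hedge Δ=-0.4943, bond B=101.4935.
Self-financing check: at every node Δ·S+B equals the discounted successor values.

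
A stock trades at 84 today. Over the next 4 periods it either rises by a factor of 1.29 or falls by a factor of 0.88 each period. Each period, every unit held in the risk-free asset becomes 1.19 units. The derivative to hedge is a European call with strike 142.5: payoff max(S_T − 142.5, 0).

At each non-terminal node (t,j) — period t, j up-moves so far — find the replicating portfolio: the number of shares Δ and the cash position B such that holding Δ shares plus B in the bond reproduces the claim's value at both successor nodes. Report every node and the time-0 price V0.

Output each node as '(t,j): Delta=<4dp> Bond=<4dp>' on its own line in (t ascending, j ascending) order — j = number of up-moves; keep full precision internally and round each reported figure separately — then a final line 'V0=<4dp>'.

No-arbitrage ⇒ martingale measure with p* = (R−d)/(u−d) = 0.7561.
Terminal values V(4,·): V(4,0)=0.0000, V(4,1)=0.0000, V(4,2)=0.0000, V(4,3)=16.1833, V(4,4)=90.1152
  t=3,j=0: stock 57.2436 → up 73.8443 (V=0.0000), down 50.3744 (V=0.0000). Price 0.0000; hedge Δ=0.0000, bond B=0.0000.
  t=3,j=1: stock 83.9140 → up 108.2490 (V=0.0000), down 73.8443 (V=0.0000). Price 0.0000; hedge Δ=0.0000, bond B=0.0000.
  t=3,j=2: stock 123.0103 → up 158.6833 (V=16.1833), down 108.2490 (V=0.0000). Price 10.2825; hedge Δ=0.3209, bond B=-29.1889.
  t=3,j=3: stock 180.3219 → up 232.6152 (V=90.1152), down 158.6833 (V=16.1833). Price 60.5740; hedge Δ=1.0000, bond B=-119.7479.
  t=2,j=0: stock 65.0496 → up 83.9140 (V=0.0000), down 57.2436 (V=0.0000). Price 0.0000; hedge Δ=0.0000, bond B=0.0000.
  t=2,j=1: stock 95.3568 → up 123.0103 (V=10.2825), down 83.9140 (V=0.0000). Price 6.5332; hedge Δ=0.2630, bond B=-18.5459.
  t=2,j=2: stock 139.7844 → up 180.3219 (V=60.5740), down 123.0103 (V=10.2825). Price 40.5947; hedge Δ=0.8775, bond B=-82.0675.
  t=1,j=0: stock 73.9200 → up 95.3568 (V=6.5332), down 65.0496 (V=0.0000). Price 4.1511; hedge Δ=0.2156, bond B=-11.7836.
  t=1,j=1: stock 108.3600 → up 139.7844 (V=40.5947), down 95.3568 (V=6.5332). Price 27.1320; hedge Δ=0.7667, bond B=-55.9449.
  t=0,j=0: stock 84.0000 → up 108.3600 (V=27.1320), down 73.9200 (V=4.1511). Price 18.0898; hedge Δ=0.6673, bond B=-37.9612.
Self-financing check: at every node Δ·S+B equals the discounted successor values.

(0,0): Delta=0.6673 Bond=-37.9612
(1,0): Delta=0.2156 Bond=-11.7836
(1,1): Delta=0.7667 Bond=-55.9449
(2,0): Delta=0.0000 Bond=0.0000
(2,1): Delta=0.2630 Bond=-18.5459
(2,2): Delta=0.8775 Bond=-82.0675
(3,0): Delta=0.0000 Bond=0.0000
(3,1): Delta=0.0000 Bond=0.0000
(3,2): Delta=0.3209 Bond=-29.1889
(3,3): Delta=1.0000 Bond=-119.7479
V0=18.0898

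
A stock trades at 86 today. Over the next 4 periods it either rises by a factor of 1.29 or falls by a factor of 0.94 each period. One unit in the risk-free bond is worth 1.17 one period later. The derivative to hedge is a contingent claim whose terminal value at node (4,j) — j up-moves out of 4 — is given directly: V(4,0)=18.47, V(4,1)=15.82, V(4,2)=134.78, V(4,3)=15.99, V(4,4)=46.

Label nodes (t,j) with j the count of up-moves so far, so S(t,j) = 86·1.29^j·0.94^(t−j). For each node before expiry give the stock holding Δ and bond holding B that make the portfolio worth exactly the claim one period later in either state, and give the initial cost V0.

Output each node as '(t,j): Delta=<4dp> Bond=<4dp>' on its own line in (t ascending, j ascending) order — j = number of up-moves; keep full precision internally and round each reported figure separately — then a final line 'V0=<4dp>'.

(0,0): Delta=-0.3482 Bond=60.7808
(1,0): Delta=0.0515 Bond=38.8007
(1,1): Delta=-0.5002 Bond=87.9724
(2,0): Delta=2.4830 Bond=-139.3700
(2,1): Delta=-0.8729 Bond=141.7968
(2,2): Delta=-0.3585 Bond=82.6482
(3,0): Delta=-0.1060 Bond=21.8694
(3,1): Delta=3.4673 Bond=-259.5492
(3,2): Delta=-2.5229 Bond=387.8769
(3,3): Delta=0.4644 Bond=-55.2208
V0=30.8361

Under the risk-neutral measure, an up-move has probability p* = (R−d)/(u−d) = 0.6571 and values discount at R = 1.17.
Payoff layer (t=4): V(4,0)=18.4700, V(4,1)=15.8200, V(4,2)=134.7800, V(4,3)=15.9900, V(4,4)=46.0000
  t=3,j=0: stock 71.4302 → up 92.1450 (V=15.8200), down 67.1444 (V=18.4700). Price 14.2979; hedge Δ=-0.1060, bond B=21.8694.
  t=3,j=1: stock 98.0266 → up 126.4543 (V=134.7800), down 92.1450 (V=15.8200). Price 80.3365; hedge Δ=3.4673, bond B=-259.5492.
  t=3,j=2: stock 134.5258 → up 173.5383 (V=15.9900), down 126.4543 (V=134.7800). Price 48.4769; hedge Δ=-2.5229, bond B=387.8769.
  t=3,j=3: stock 184.6153 → up 238.1537 (V=46.0000), down 173.5383 (V=15.9900). Price 30.5221; hedge Δ=0.4644, bond B=-55.2208.
  t=2,j=0: stock 75.9896 → up 98.0266 (V=80.3365), down 71.4302 (V=14.2979). Price 49.3117; hedge Δ=2.4830, bond B=-139.3700.
  t=2,j=1: stock 104.2836 → up 134.5258 (V=48.4769), down 98.0266 (V=80.3365). Price 50.7694; hedge Δ=-0.8729, bond B=141.7968.
  t=2,j=2: stock 143.1126 → up 184.6153 (V=30.5221), down 134.5258 (V=48.4769). Price 31.3488; hedge Δ=-0.3585, bond B=82.6482.
  t=1,j=0: stock 80.8400 → up 104.2836 (V=50.7694), down 75.9896 (V=49.3117). Price 42.9655; hedge Δ=0.0515, bond B=38.8007.
  t=1,j=1: stock 110.9400 → up 143.1126 (V=31.3488), down 104.2836 (V=50.7694). Price 32.4848; hedge Δ=-0.5002, bond B=87.9724.
  t=0,j=0: stock 86.0000 → up 110.9400 (V=32.4848), down 80.8400 (V=42.9655). Price 30.8361; hedge Δ=-0.3482, bond B=60.7808.
Check: Δ(0,0)·S0 + B(0,0) = 30.8361 = V0.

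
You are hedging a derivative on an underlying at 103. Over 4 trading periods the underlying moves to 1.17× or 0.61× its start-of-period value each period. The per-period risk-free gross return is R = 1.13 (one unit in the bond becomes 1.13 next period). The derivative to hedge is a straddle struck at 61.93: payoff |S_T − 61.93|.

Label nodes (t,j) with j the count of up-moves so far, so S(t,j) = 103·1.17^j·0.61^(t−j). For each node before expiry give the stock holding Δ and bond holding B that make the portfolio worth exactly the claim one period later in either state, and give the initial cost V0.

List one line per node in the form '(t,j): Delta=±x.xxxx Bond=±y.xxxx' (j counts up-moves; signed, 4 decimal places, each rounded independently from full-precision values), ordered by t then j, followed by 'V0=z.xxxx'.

The replicating-portfolio and risk-neutral prices coincide; use p* = (1.13−0.61)/(1.17−0.61) = 0.9286 for the latter.
Payoff layer (t=4): V(4,0)=47.6688, V(4,1)=34.5765, V(4,2)=9.4651, V(4,3)=38.6993, V(4,4)=131.0804
  t=3,j=0: stock 23.3790 → up 27.3535 (V=34.5765), down 14.2612 (V=47.6688). Price 31.4263; hedge Δ=-1.0000, bond B=54.8053.
  t=3,j=1: stock 44.8418 → up 52.4649 (V=9.4651), down 27.3535 (V=34.5765). Price 9.9635; hedge Δ=-1.0000, bond B=54.8053.
  t=3,j=2: stock 86.0080 → up 100.6293 (V=38.6993), down 52.4649 (V=9.4651). Price 32.3993; hedge Δ=0.6070, bond B=-19.8047.
  t=3,j=3: stock 164.9661 → up 193.0104 (V=131.0804), down 100.6293 (V=38.6993). Price 110.1608; hedge Δ=1.0000, bond B=-54.8053.
  t=2,j=0: stock 38.3263 → up 44.8418 (V=9.9635), down 23.3790 (V=31.4263). Price 10.1740; hedge Δ=-1.0000, bond B=48.5003.
  t=2,j=1: stock 73.5111 → up 86.0080 (V=32.3993), down 44.8418 (V=9.9635). Price 27.2537; hedge Δ=0.5450, bond B=-12.8101.
  t=2,j=2: stock 140.9967 → up 164.9661 (V=110.1608), down 86.0080 (V=32.3993). Price 92.5721; hedge Δ=0.9848, bond B=-46.2878.
  t=1,j=0: stock 62.8300 → up 73.5111 (V=27.2537), down 38.3263 (V=10.1740). Price 23.0387; hedge Δ=0.4854, bond B=-7.4609.
  t=1,j=1: stock 120.5100 → up 140.9967 (V=92.5721), down 73.5111 (V=27.2537). Price 77.7933; hedge Δ=0.9679, bond B=-38.8465.
  t=0,j=0: stock 103.0000 → up 120.5100 (V=77.7933), down 62.8300 (V=23.0387). Price 65.3826; hedge Δ=0.9493, bond B=-32.3935.
Each (Δ,B) replicates both successor values, so the strategy is self-financing and V0 is arbitrage-free.

(0,0): Delta=0.9493 Bond=-32.3935
(1,0): Delta=0.4854 Bond=-7.4609
(1,1): Delta=0.9679 Bond=-38.8465
(2,0): Delta=-1.0000 Bond=48.5003
(2,1): Delta=0.5450 Bond=-12.8101
(2,2): Delta=0.9848 Bond=-46.2878
(3,0): Delta=-1.0000 Bond=54.8053
(3,1): Delta=-1.0000 Bond=54.8053
(3,2): Delta=0.6070 Bond=-19.8047
(3,3): Delta=1.0000 Bond=-54.8053
V0=65.3826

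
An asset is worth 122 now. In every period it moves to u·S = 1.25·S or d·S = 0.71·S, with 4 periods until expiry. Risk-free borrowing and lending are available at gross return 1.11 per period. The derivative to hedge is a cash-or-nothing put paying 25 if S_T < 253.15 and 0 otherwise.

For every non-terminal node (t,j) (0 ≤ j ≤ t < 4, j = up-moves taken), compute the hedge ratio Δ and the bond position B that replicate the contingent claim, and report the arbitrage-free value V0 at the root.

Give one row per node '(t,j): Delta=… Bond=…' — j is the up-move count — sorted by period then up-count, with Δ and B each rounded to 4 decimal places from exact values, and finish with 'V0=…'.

(0,0): Delta=-0.1128 Bond=25.2689
(1,0): Delta=0.0000 Bond=18.2798
(1,1): Delta=-0.1352 Bond=31.4675
(2,0): Delta=0.0000 Bond=20.2906
(2,1): Delta=0.0000 Bond=20.2906
(2,2): Delta=-0.1621 Bond=40.0523
(3,0): Delta=0.0000 Bond=22.5225
(3,1): Delta=0.0000 Bond=22.5225
(3,2): Delta=0.0000 Bond=22.5225
(3,3): Delta=-0.1943 Bond=52.1355
V0=11.5102

Since d<R<u, set p* = (R−d)/(u−d) = 0.7407; price each node as the discounted p*-expectation of its children.
Payoff layer (t=4): V(4,0)=25.0000, V(4,1)=25.0000, V(4,2)=25.0000, V(4,3)=25.0000, V(4,4)=0.0000
  t=3,j=0: stock 43.6651 → up 54.5814 (V=25.0000), down 31.0023 (V=25.0000). Price 22.5225; hedge Δ=0.0000, bond B=22.5225.
  t=3,j=1: stock 76.8752 → up 96.0941 (V=25.0000), down 54.5814 (V=25.0000). Price 22.5225; hedge Δ=0.0000, bond B=22.5225.
  t=3,j=2: stock 135.3438 → up 169.1797 (V=25.0000), down 96.0941 (V=25.0000). Price 22.5225; hedge Δ=0.0000, bond B=22.5225.
  t=3,j=3: stock 238.2812 → up 297.8516 (V=0.0000), down 169.1797 (V=25.0000). Price 5.8392; hedge Δ=-0.1943, bond B=52.1355.
  t=2,j=0: stock 61.5002 → up 76.8752 (V=22.5225), down 43.6651 (V=22.5225). Price 20.2906; hedge Δ=0.0000, bond B=20.2906.
  t=2,j=1: stock 108.2750 → up 135.3438 (V=22.5225), down 76.8752 (V=22.5225). Price 20.2906; hedge Δ=0.0000, bond B=20.2906.
  t=2,j=2: stock 190.6250 → up 238.2812 (V=5.8392), down 135.3438 (V=22.5225). Price 9.1572; hedge Δ=-0.1621, bond B=40.0523.
  t=1,j=0: stock 86.6200 → up 108.2750 (V=20.2906), down 61.5002 (V=20.2906). Price 18.2798; hedge Δ=0.0000, bond B=18.2798.
  t=1,j=1: stock 152.5000 → up 190.6250 (V=9.1572), down 108.2750 (V=20.2906). Price 10.8501; hedge Δ=-0.1352, bond B=31.4675.
  t=0,j=0: stock 122.0000 → up 152.5000 (V=10.8501), down 86.6200 (V=18.2798). Price 11.5102; hedge Δ=-0.1128, bond B=25.2689.
Check: Δ(0,0)·S0 + B(0,0) = 11.5102 = V0.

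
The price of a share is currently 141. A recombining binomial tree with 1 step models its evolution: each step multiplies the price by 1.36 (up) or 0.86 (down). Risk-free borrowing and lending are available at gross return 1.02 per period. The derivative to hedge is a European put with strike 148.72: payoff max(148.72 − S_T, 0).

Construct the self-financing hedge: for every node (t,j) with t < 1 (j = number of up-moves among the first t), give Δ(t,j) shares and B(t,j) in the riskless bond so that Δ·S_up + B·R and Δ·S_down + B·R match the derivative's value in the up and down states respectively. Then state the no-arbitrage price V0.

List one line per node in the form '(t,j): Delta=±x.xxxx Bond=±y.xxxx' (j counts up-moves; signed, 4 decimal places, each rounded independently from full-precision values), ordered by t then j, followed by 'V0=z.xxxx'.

(0,0): Delta=-0.3895 Bond=73.2267
V0=18.3067

Under the risk-neutral measure, an up-move has probability p* = (R−d)/(u−d) = 0.3200 and values discount at R = 1.02.
At expiry t=1: V(1,0)=27.4600, V(1,1)=0.0000
(0,0): S=141.0000. Δ = (V_up−V_dn)/(S_up−S_dn) = (0.0000−27.4600)/(191.7600−121.2600) = -0.3895. V = [p*·0.0000 + (1−p*)·27.4600]/1.02 = 18.3067. B = V − Δ·S = 73.2267.
Check: Δ(0,0)·S0 + B(0,0) = 18.3067 = V0.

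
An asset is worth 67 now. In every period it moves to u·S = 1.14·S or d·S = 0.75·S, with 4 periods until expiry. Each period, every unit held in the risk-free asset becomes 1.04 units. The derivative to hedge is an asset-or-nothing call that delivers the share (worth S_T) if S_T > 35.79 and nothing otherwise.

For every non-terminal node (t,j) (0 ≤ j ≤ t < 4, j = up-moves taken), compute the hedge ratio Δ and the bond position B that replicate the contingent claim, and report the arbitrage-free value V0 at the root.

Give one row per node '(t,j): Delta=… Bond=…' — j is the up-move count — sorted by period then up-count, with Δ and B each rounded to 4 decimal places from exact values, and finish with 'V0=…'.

(0,0): Delta=1.1545 Bond=-11.8085
(1,0): Delta=1.5455 Bond=-31.9303
(1,1): Delta=1.0658 Bond=-5.5052
(2,0): Delta=2.3826 Bond=-64.7546
(2,1): Delta=1.3556 Bond=-22.3292
(2,2): Delta=1.0000 Bond=0.0000
(3,0): Delta=0.0000 Bond=0.0000
(3,1): Delta=2.9231 Bond=-90.5671
(3,2): Delta=1.0000 Bond=0.0000
(3,3): Delta=1.0000 Bond=0.0000
V0=65.5406

Risk-neutral probability p* = (R−d)/(u−d) = (1.04−0.75)/(1.14−0.75) = 0.7436.
Terminal payoffs: V(4,0)=0.0000, V(4,1)=0.0000, V(4,2)=48.9787, V(4,3)=74.4476, V(4,4)=113.1603
  t=3,j=0: stock 28.2656 → up 32.2228 (V=0.0000), down 21.1992 (V=0.0000). Price 0.0000; hedge Δ=0.0000, bond B=0.0000.
  t=3,j=1: stock 42.9637 → up 48.9787 (V=48.9787), down 32.2228 (V=0.0000). Price 35.0193; hedge Δ=2.9231, bond B=-90.5671.
  t=3,j=2: stock 65.3049 → up 74.4476 (V=74.4476), down 48.9787 (V=48.9787). Price 65.3049; hedge Δ=1.0000, bond B=0.0000.
  t=3,j=3: stock 99.2634 → up 113.1603 (V=113.1603), down 74.4476 (V=74.4476). Price 99.2634; hedge Δ=1.0000, bond B=0.0000.
  t=2,j=0: stock 37.6875 → up 42.9637 (V=35.0193), down 28.2656 (V=0.0000). Price 25.0384; hedge Δ=2.3826, bond B=-64.7546.
  t=2,j=1: stock 57.2850 → up 65.3049 (V=65.3049), down 42.9637 (V=35.0193). Price 55.3263; hedge Δ=1.3556, bond B=-22.3292.
  t=2,j=2: stock 87.0732 → up 99.2634 (V=99.2634), down 65.3049 (V=65.3049). Price 87.0732; hedge Δ=1.0000, bond B=0.0000.
  t=1,j=0: stock 50.2500 → up 57.2850 (V=55.3263), down 37.6875 (V=25.0384). Price 45.7309; hedge Δ=1.5455, bond B=-31.9303.
  t=1,j=1: stock 76.3800 → up 87.0732 (V=87.0732), down 57.2850 (V=55.3263). Price 75.8971; hedge Δ=1.0658, bond B=-5.5052.
  t=0,j=0: stock 67.0000 → up 76.3800 (V=75.8971), down 50.2500 (V=45.7309). Price 65.5406; hedge Δ=1.1545, bond B=-11.8085.
Check: Δ(0,0)·S0 + B(0,0) = 65.5406 = V0.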